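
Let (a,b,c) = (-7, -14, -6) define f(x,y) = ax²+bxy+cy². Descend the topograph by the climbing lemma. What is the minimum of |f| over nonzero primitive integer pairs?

descent: ρ → (-6,2,1)
descent: ρ → (1,4,-3)  [lands on river]
river: ρ → (-3,2,2)
river: ρ → (2,2,-3)
river: ρ → (-3,4,1)
closes: descent 2, river 4
min |a| on river = 1

1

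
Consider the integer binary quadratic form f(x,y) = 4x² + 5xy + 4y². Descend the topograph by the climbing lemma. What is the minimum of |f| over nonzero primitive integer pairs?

translate: b→-3 (≡5 mod 8), so (4,5,4)→(4,-3,3)
flip: (4,-3,3)→(3,3,4)
reduced (well bottom): (3,3,4) with a≤c, −a<b≤a
well minimum = a = 3

3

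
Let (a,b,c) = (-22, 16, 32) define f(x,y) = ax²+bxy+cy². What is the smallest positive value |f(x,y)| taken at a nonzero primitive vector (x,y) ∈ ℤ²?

river: ρ → (32,48,-6)
river: ρ → (-6,48,32)
river: ρ → (32,16,-22)
river: ρ → (-22,28,26)
river: ρ → (26,24,-24)
river: ρ → (-24,24,26)
river: ρ → (26,28,-22)
river: ρ → (-22,16,32)
closes: descent 0, river 8
min |a| on river = 6

6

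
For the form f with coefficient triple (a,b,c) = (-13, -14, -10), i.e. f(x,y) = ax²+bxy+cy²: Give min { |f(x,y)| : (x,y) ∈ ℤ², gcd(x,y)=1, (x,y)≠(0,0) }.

translate: b→-12 (≡14 mod 26), so (13,14,10)→(13,-12,9)
flip: (13,-12,9)→(9,12,13)
translate: b→-6 (≡12 mod 18), so (9,12,13)→(9,-6,10)
reduced (well bottom): (9,-6,10) with a≤c, −a<b≤a
well minimum |f| = |-9| = 9 (negative-definite)

9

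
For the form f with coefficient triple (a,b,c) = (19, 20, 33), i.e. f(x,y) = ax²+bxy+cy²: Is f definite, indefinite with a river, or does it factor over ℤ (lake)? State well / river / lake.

D = b²−4ac = 20² − 4·19·33 = -2108
D < 0 ⇒ definite ⇒ every region one sign ⇒ single well

well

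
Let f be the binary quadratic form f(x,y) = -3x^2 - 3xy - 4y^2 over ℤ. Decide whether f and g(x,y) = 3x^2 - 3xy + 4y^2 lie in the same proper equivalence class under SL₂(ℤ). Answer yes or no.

D₁ = -39, D₂ = -39
f is negative-definite; reduce −f:
−f: reduced (well bottom): (3,3,4) with a≤c, −a<b≤a
flip sign back: reduced form of f is (-3,-3,-4)
g: translate: b→3 (≡-3 mod 6), so (3,-3,4)→(3,3,4)
g: reduced (well bottom): (3,3,4) with a≤c, −a<b≤a
reduced forms (-3, -3, -4) vs (3, 3, 4) ⇒ inequivalent

no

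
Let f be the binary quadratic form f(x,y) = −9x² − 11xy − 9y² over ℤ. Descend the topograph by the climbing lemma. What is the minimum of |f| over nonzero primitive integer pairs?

translate: b→-7 (≡11 mod 18), so (9,11,9)→(9,-7,7)
flip: (9,-7,7)→(7,7,9)
reduced (well bottom): (7,7,9) with a≤c, −a<b≤a
well minimum |f| = |-7| = 7 (negative-definite)

7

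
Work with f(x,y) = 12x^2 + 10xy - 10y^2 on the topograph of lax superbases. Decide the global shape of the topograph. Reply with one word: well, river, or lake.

D = b²−4ac = 10² − 4·12·(-10) = 580
D > 0 non-square ⇒ indefinite ⇒ periodic river

river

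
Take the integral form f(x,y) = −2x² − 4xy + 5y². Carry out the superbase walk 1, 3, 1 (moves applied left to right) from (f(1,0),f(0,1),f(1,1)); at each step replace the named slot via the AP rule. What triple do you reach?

start (-2,5,-1) = (f(1,0),f(0,1),f(1,1))
replace slot 1: 2·(5+(-1)) − (-2) = 10 → (10,5,-1)
replace slot 3: 2·(10+5) − (-1) = 31 → (10,5,31)
replace slot 1: 2·(5+31) − 10 = 62 → (62,5,31)

62,5,31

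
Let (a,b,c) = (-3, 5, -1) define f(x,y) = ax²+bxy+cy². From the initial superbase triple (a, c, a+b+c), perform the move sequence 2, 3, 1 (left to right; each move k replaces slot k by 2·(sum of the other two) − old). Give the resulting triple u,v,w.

start (-3,-1,1) = (f(1,0),f(0,1),f(1,1))
replace slot 2: 2·((-3)+1) − (-1) = -3 → (-3,-3,1)
replace slot 3: 2·((-3)+(-3)) − 1 = -13 → (-3,-3,-13)
replace slot 1: 2·((-3)+(-13)) − (-3) = -29 → (-29,-3,-13)

-29,-3,-13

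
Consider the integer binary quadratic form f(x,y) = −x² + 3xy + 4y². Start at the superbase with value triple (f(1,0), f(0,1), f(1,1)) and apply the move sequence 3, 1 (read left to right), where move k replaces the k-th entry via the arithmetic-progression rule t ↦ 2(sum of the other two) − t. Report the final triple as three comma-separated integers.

start (-1,4,6) = (f(1,0),f(0,1),f(1,1))
replace slot 3: 2·((-1)+4) − 6 = 0 → (-1,4,0)
replace slot 1: 2·(4+0) − (-1) = 9 → (9,4,0)

9,4,0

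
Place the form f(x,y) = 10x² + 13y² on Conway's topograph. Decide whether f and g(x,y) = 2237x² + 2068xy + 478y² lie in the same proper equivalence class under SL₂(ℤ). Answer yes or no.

D₁ = -520, D₂ = -520
f: reduced (well bottom): (10,0,13) with a≤c, −a<b≤a
g: flip: (2237,2068,478)→(478,-2068,2237)
g: translate: b→-156 (≡-2068 mod 956), so (478,-2068,2237)→(478,-156,13)
g: flip: (478,-156,13)→(13,156,478)
g: translate: b→0 (≡156 mod 26), so (13,156,478)→(13,0,10)
g: flip: (13,0,10)→(10,0,13)
g: reduced (well bottom): (10,0,13) with a≤c, −a<b≤a
reduced forms (10, 0, 13) vs (10, 0, 13) ⇒ equivalent

yes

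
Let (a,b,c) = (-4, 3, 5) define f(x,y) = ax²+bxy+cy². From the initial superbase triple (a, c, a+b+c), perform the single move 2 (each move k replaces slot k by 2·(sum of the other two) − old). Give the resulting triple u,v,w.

start (-4,5,4) = (f(1,0),f(0,1),f(1,1))
replace slot 2: 2·((-4)+4) − 5 = -5 → (-4,-5,4)

-4,-5,4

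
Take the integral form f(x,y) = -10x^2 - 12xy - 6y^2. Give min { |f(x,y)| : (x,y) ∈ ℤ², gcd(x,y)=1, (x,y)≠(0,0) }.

translate: b→-8 (≡12 mod 20), so (10,12,6)→(10,-8,4)
flip: (10,-8,4)→(4,8,10)
translate: b→0 (≡8 mod 8), so (4,8,10)→(4,0,6)
reduced (well bottom): (4,0,6) with a≤c, −a<b≤a
well minimum |f| = |-4| = 4 (negative-definite)

4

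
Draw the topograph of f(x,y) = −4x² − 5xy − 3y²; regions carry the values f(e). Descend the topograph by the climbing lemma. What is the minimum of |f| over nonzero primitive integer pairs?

translate: b→-3 (≡5 mod 8), so (4,5,3)→(4,-3,2)
flip: (4,-3,2)→(2,3,4)
translate: b→-1 (≡3 mod 4), so (2,3,4)→(2,-1,3)
reduced (well bottom): (2,-1,3) with a≤c, −a<b≤a
well minimum |f| = |-2| = 2 (negative-definite)

2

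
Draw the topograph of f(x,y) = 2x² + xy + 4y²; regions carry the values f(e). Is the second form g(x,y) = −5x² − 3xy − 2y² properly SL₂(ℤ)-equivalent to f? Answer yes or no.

D₁ = -31, D₂ = -31
f: reduced (well bottom): (2,1,4) with a≤c, −a<b≤a
g is negative-definite; reduce −g:
−g: flip: (5,3,2)→(2,-3,5)
−g: translate: b→1 (≡-3 mod 4), so (2,-3,5)→(2,1,4)
−g: reduced (well bottom): (2,1,4) with a≤c, −a<b≤a
flip sign back: reduced form of g is (-2,-1,-4)
reduced forms (2, 1, 4) vs (-2, -1, -4) ⇒ inequivalent

no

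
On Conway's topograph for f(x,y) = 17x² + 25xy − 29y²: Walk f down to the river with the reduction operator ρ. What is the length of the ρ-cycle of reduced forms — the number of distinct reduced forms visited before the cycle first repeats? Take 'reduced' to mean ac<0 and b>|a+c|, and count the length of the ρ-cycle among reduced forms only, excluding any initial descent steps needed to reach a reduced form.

D = 2597, ⌊√D⌋ = 50
river: ρ → (-29,33,13)
river: ρ → (13,45,-11)
river: ρ → (-11,43,17)
river: ρ → (17,25,-29)
ρ-cycle length = 4 (tail of 0 descent steps not counted)

4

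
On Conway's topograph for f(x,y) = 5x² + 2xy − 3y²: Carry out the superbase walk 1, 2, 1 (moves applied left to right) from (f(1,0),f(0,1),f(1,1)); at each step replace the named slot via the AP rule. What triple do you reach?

start (5,-3,4) = (f(1,0),f(0,1),f(1,1))
replace slot 1: 2·((-3)+4) − 5 = -3 → (-3,-3,4)
replace slot 2: 2·((-3)+4) − (-3) = 5 → (-3,5,4)
replace slot 1: 2·(5+4) − (-3) = 21 → (21,5,4)

21,5,4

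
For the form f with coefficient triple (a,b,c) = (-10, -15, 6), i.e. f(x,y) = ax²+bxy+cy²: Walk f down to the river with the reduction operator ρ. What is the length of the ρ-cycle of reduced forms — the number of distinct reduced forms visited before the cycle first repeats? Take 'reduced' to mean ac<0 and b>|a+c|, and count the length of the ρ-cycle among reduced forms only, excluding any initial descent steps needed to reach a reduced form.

D = 465, ⌊√D⌋ = 21
descent: ρ → (6,15,-10)  [lands on river]
river: ρ → (-10,5,11)
river: ρ → (11,17,-4)
river: ρ → (-4,15,15)
river: ρ → (15,15,-4)
river: ρ → (-4,17,11)
river: ρ → (11,5,-10)
river: ρ → (-10,15,6)
river: ρ → (6,21,-1)
river: ρ → (-1,21,6)
ρ-cycle length = 10 (tail of 1 descent step not counted)

10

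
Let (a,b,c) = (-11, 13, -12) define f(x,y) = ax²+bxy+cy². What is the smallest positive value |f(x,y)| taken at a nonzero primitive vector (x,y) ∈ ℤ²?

translate: b→9 (≡-13 mod 22), so (11,-13,12)→(11,9,10)
flip: (11,9,10)→(10,-9,11)
reduced (well bottom): (10,-9,11) with a≤c, −a<b≤a
well minimum |f| = |-10| = 10 (negative-definite)

10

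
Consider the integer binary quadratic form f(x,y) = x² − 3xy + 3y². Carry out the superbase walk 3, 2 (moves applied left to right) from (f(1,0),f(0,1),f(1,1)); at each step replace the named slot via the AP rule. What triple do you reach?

start (1,3,1) = (f(1,0),f(0,1),f(1,1))
replace slot 3: 2·(1+3) − 1 = 7 → (1,3,7)
replace slot 2: 2·(1+7) − 3 = 13 → (1,13,7)

1,13,7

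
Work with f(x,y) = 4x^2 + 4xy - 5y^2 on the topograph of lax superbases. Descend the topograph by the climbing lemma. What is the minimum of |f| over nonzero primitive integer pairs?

river: ρ → (-5,6,3)
river: ρ → (3,6,-5)
river: ρ → (-5,4,4)
river: ρ → (4,4,-5)
closes: descent 0, river 4
min |a| on river = 3

3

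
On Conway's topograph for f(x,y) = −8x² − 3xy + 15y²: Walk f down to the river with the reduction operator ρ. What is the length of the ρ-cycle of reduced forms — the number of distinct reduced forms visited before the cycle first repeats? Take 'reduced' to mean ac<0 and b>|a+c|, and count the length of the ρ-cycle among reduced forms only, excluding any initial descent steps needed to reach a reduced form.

D = 489, ⌊√D⌋ = 22
descent: ρ → (15,3,-8)
descent: ρ → (-8,13,10)  [lands on river]
river: ρ → (10,7,-11)
river: ρ → (-11,15,6)
river: ρ → (6,21,-2)
river: ρ → (-2,19,16)
river: ρ → (16,13,-5)
river: ρ → (-5,17,10)
river: ρ → (10,3,-12)
river: ρ → (-12,21,1)
river: ρ → (1,21,-12)
river: ρ → (-12,3,10)
river: ρ → (10,17,-5)
river: ρ → (-5,13,16)
river: ρ → (16,19,-2)
river: ρ → (-2,21,6)
river: ρ → (6,15,-11)
river: ρ → (-11,7,10)
river: ρ → (10,13,-8)
river: ρ → (-8,19,4)
river: ρ → (4,21,-3)
river: ρ → (-3,21,4)
river: ρ → (4,19,-8)
ρ-cycle length = 22 (tail of 2 descent steps not counted)

22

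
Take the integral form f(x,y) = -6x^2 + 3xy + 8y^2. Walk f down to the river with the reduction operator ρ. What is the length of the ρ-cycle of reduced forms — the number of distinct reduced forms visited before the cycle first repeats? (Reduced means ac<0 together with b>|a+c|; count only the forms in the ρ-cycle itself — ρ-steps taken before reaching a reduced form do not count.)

D = 201, ⌊√D⌋ = 14
river: ρ → (8,13,-1)
river: ρ → (-1,13,8)
river: ρ → (8,3,-6)
river: ρ → (-6,9,5)
river: ρ → (5,11,-4)
river: ρ → (-4,13,2)
river: ρ → (2,11,-10)
river: ρ → (-10,9,3)
river: ρ → (3,9,-10)
river: ρ → (-10,11,2)
river: ρ → (2,13,-4)
river: ρ → (-4,11,5)
river: ρ → (5,9,-6)
river: ρ → (-6,3,8)
ρ-cycle length = 14 (tail of 0 descent steps not counted)

14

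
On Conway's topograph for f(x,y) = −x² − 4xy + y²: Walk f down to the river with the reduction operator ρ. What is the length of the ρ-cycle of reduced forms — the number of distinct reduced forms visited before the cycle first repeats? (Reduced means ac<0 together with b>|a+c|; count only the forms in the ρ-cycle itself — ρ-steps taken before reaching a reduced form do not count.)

D = 20, ⌊√D⌋ = 4
descent: ρ → (1,4,-1)  [lands on river]
river: ρ → (-1,4,1)
ρ-cycle length = 2 (tail of 1 descent step not counted)

2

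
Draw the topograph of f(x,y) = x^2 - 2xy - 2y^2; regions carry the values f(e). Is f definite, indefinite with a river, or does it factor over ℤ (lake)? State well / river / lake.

D = b²−4ac = (-2)² − 4·1·(-2) = 12
D > 0 non-square ⇒ indefinite ⇒ periodic river

river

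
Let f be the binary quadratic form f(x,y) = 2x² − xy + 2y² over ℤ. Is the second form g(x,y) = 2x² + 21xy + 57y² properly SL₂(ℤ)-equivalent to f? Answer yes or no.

D₁ = -15, D₂ = -15
f: flip: (2,-1,2)→(2,1,2)
f: reduced (well bottom): (2,1,2) with a≤c, −a<b≤a
g: translate: b→1 (≡21 mod 4), so (2,21,57)→(2,1,2)
g: reduced (well bottom): (2,1,2) with a≤c, −a<b≤a
reduced forms (2, 1, 2) vs (2, 1, 2) ⇒ equivalent

yes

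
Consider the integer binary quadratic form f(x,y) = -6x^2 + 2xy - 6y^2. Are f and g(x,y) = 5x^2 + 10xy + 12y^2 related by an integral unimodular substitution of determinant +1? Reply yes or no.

D₁ = -140, D₂ = -140
f is negative-definite; reduce −f:
−f: flip: (6,-2,6)→(6,2,6)
−f: reduced (well bottom): (6,2,6) with a≤c, −a<b≤a
flip sign back: reduced form of f is (-6,-2,-6)
g: translate: b→0 (≡10 mod 10), so (5,10,12)→(5,0,7)
g: reduced (well bottom): (5,0,7) with a≤c, −a<b≤a
reduced forms (-6, -2, -6) vs (5, 0, 7) ⇒ inequivalent

no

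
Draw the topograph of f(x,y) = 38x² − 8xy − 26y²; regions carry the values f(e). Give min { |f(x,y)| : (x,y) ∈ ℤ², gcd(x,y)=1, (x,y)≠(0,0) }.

descent: ρ → (-26,60,4)  [lands on river]
river: ρ → (4,60,-26)
river: ρ → (-26,44,20)
river: ρ → (20,36,-34)
river: ρ → (-34,32,22)
river: ρ → (22,56,-10)
river: ρ → (-10,44,52)
river: ρ → (52,60,-2)
river: ρ → (-2,60,52)
river: ρ → (52,44,-10)
river: ρ → (-10,56,22)
river: ρ → (22,32,-34)
river: ρ → (-34,36,20)
river: ρ → (20,44,-26)
closes: descent 1, river 14
min |a| on river = 2

2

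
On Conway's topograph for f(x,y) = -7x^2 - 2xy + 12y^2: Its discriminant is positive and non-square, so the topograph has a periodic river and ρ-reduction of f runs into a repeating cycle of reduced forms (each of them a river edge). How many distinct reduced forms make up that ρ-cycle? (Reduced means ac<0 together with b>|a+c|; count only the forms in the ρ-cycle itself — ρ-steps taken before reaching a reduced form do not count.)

D = 340, ⌊√D⌋ = 18
descent: ρ → (12,2,-7)
descent: ρ → (-7,12,7)  [lands on river]
river: ρ → (7,16,-3)
river: ρ → (-3,14,12)
river: ρ → (12,10,-5)
river: ρ → (-5,10,12)
river: ρ → (12,14,-3)
river: ρ → (-3,16,7)
river: ρ → (7,12,-7)
river: ρ → (-7,16,3)
river: ρ → (3,14,-12)
river: ρ → (-12,10,5)
river: ρ → (5,10,-12)
river: ρ → (-12,14,3)
river: ρ → (3,16,-7)
ρ-cycle length = 14 (tail of 2 descent steps not counted)

14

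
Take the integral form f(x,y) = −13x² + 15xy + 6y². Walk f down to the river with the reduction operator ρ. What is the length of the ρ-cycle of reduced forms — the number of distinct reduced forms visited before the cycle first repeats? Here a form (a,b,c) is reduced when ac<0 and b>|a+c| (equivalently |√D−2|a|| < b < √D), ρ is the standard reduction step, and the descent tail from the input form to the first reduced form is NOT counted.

D = 537, ⌊√D⌋ = 23
river: ρ → (6,21,-4)
river: ρ → (-4,19,11)
river: ρ → (11,3,-12)
river: ρ → (-12,21,2)
river: ρ → (2,23,-1)
river: ρ → (-1,23,2)
river: ρ → (2,21,-12)
river: ρ → (-12,3,11)
river: ρ → (11,19,-4)
river: ρ → (-4,21,6)
river: ρ → (6,15,-13)
river: ρ → (-13,11,8)
river: ρ → (8,21,-3)
river: ρ → (-3,21,8)
river: ρ → (8,11,-13)
river: ρ → (-13,15,6)
ρ-cycle length = 16 (tail of 0 descent steps not counted)

16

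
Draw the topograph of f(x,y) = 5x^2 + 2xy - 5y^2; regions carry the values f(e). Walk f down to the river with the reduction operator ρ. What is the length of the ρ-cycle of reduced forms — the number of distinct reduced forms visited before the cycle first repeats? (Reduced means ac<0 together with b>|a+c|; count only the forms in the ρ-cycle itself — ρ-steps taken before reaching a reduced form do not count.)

D = 104, ⌊√D⌋ = 10
river: ρ → (-5,8,2)
river: ρ → (2,8,-5)
river: ρ → (-5,2,5)
river: ρ → (5,8,-2)
river: ρ → (-2,8,5)
river: ρ → (5,2,-5)
ρ-cycle length = 6 (tail of 0 descent steps not counted)

6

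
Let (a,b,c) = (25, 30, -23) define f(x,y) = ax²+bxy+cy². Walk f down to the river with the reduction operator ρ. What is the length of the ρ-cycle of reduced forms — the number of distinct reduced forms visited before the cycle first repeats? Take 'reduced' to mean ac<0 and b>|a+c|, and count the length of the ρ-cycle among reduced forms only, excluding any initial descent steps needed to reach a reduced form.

D = 3200, ⌊√D⌋ = 56
river: ρ → (-23,16,32)
river: ρ → (32,48,-7)
river: ρ → (-7,50,25)
river: ρ → (25,50,-7)
river: ρ → (-7,48,32)
river: ρ → (32,16,-23)
river: ρ → (-23,30,25)
river: ρ → (25,20,-28)
river: ρ → (-28,36,17)
river: ρ → (17,32,-32)
river: ρ → (-32,32,17)
river: ρ → (17,36,-28)
river: ρ → (-28,20,25)
river: ρ → (25,30,-23)
ρ-cycle length = 14 (tail of 0 descent steps not counted)

14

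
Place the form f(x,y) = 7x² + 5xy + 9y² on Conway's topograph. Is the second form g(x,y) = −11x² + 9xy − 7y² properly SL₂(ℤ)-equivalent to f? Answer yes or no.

D₁ = -227, D₂ = -227
f: reduced (well bottom): (7,5,9) with a≤c, −a<b≤a
g is negative-definite; reduce −g:
−g: flip: (11,-9,7)→(7,9,11)
−g: translate: b→-5 (≡9 mod 14), so (7,9,11)→(7,-5,9)
−g: reduced (well bottom): (7,-5,9) with a≤c, −a<b≤a
flip sign back: reduced form of g is (-7,5,-9)
reduced forms (7, 5, 9) vs (-7, 5, -9) ⇒ inequivalent

no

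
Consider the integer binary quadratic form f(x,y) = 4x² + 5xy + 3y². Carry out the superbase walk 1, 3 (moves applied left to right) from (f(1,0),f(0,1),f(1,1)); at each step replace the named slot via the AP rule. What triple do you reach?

start (4,3,12) = (f(1,0),f(0,1),f(1,1))
replace slot 1: 2·(3+12) − 4 = 26 → (26,3,12)
replace slot 3: 2·(26+3) − 12 = 46 → (26,3,46)

26,3,46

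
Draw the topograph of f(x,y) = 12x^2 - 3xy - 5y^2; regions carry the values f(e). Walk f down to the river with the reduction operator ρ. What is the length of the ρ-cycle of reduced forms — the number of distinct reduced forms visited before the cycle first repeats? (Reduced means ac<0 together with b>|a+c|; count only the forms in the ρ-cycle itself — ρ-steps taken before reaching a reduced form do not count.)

D = 249, ⌊√D⌋ = 15
descent: ρ → (-5,13,4)  [lands on river]
river: ρ → (4,11,-8)
river: ρ → (-8,5,7)
river: ρ → (7,9,-6)
river: ρ → (-6,15,1)
river: ρ → (1,15,-6)
river: ρ → (-6,9,7)
river: ρ → (7,5,-8)
river: ρ → (-8,11,4)
river: ρ → (4,13,-5)
river: ρ → (-5,7,10)
river: ρ → (10,13,-2)
river: ρ → (-2,15,3)
river: ρ → (3,15,-2)
river: ρ → (-2,13,10)
river: ρ → (10,7,-5)
ρ-cycle length = 16 (tail of 1 descent step not counted)

16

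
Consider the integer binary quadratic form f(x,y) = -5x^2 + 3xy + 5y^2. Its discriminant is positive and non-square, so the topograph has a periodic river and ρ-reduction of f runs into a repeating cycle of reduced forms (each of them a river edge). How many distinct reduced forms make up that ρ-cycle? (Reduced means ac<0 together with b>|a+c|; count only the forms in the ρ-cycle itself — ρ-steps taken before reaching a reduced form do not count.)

D = 109, ⌊√D⌋ = 10
river: ρ → (5,7,-3)
river: ρ → (-3,5,7)
river: ρ → (7,9,-1)
river: ρ → (-1,9,7)
river: ρ → (7,5,-3)
river: ρ → (-3,7,5)
river: ρ → (5,3,-5)
river: ρ → (-5,7,3)
river: ρ → (3,5,-7)
river: ρ → (-7,9,1)
river: ρ → (1,9,-7)
river: ρ → (-7,5,3)
river: ρ → (3,7,-5)
river: ρ → (-5,3,5)
ρ-cycle length = 14 (tail of 0 descent steps not counted)

14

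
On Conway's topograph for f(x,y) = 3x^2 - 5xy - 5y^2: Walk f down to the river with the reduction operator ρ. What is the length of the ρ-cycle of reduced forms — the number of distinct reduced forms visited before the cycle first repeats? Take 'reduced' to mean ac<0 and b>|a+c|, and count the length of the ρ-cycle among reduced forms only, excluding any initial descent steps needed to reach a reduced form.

D = 85, ⌊√D⌋ = 9
descent: ρ → (-5,5,3)  [lands on river]
river: ρ → (3,7,-3)
river: ρ → (-3,5,5)
river: ρ → (5,5,-3)
river: ρ → (-3,7,3)
river: ρ → (3,5,-5)
ρ-cycle length = 6 (tail of 1 descent step not counted)

6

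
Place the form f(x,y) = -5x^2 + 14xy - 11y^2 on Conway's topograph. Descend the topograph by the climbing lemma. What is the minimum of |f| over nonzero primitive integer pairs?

translate: b→-4 (≡-14 mod 10), so (5,-14,11)→(5,-4,2)
flip: (5,-4,2)→(2,4,5)
translate: b→0 (≡4 mod 4), so (2,4,5)→(2,0,3)
reduced (well bottom): (2,0,3) with a≤c, −a<b≤a
well minimum |f| = |-2| = 2 (negative-definite)

2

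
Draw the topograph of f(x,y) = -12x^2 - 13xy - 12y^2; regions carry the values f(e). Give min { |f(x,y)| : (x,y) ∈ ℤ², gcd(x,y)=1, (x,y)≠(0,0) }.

translate: b→-11 (≡13 mod 24), so (12,13,12)→(12,-11,11)
flip: (12,-11,11)→(11,11,12)
reduced (well bottom): (11,11,12) with a≤c, −a<b≤a
well minimum |f| = |-11| = 11 (negative-definite)

11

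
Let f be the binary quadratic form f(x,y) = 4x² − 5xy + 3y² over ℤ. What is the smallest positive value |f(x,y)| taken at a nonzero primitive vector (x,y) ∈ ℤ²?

translate: b→3 (≡-5 mod 8), so (4,-5,3)→(4,3,2)
flip: (4,3,2)→(2,-3,4)
translate: b→1 (≡-3 mod 4), so (2,-3,4)→(2,1,3)
reduced (well bottom): (2,1,3) with a≤c, −a<b≤a
well minimum = a = 2

2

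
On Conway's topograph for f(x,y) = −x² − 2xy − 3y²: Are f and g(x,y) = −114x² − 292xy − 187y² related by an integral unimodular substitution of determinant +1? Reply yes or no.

D₁ = -8, D₂ = -8
f is negative-definite; reduce −f:
−f: translate: b→0 (≡2 mod 2), so (1,2,3)→(1,0,2)
−f: reduced (well bottom): (1,0,2) with a≤c, −a<b≤a
flip sign back: reduced form of f is (-1,0,-2)
g is negative-definite; reduce −g:
−g: translate: b→64 (≡292 mod 228), so (114,292,187)→(114,64,9)
−g: flip: (114,64,9)→(9,-64,114)
−g: translate: b→8 (≡-64 mod 18), so (9,-64,114)→(9,8,2)
−g: flip: (9,8,2)→(2,-8,9)
−g: translate: b→0 (≡-8 mod 4), so (2,-8,9)→(2,0,1)
−g: flip: (2,0,1)→(1,0,2)
−g: reduced (well bottom): (1,0,2) with a≤c, −a<b≤a
flip sign back: reduced form of g is (-1,0,-2)
reduced forms (-1, 0, -2) vs (-1, 0, -2) ⇒ equivalent

yes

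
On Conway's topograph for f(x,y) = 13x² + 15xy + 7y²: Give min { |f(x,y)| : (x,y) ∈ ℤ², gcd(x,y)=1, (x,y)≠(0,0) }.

translate: b→-11 (≡15 mod 26), so (13,15,7)→(13,-11,5)
flip: (13,-11,5)→(5,11,13)
translate: b→1 (≡11 mod 10), so (5,11,13)→(5,1,7)
reduced (well bottom): (5,1,7) with a≤c, −a<b≤a
well minimum = a = 5

5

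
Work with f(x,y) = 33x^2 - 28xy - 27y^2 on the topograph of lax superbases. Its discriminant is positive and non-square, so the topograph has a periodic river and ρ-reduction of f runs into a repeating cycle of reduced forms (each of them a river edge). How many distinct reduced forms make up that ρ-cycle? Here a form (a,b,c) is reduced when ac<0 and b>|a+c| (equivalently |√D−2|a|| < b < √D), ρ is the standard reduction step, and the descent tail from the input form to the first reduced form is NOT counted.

D = 4348, ⌊√D⌋ = 65
descent: ρ → (-27,28,33)  [lands on river]
river: ρ → (33,38,-22)
river: ρ → (-22,50,21)
river: ρ → (21,34,-38)
river: ρ → (-38,42,17)
river: ρ → (17,60,-11)
river: ρ → (-11,50,42)
river: ρ → (42,34,-19)
river: ρ → (-19,42,34)
river: ρ → (34,26,-27)
ρ-cycle length = 10 (tail of 1 descent step not counted)

10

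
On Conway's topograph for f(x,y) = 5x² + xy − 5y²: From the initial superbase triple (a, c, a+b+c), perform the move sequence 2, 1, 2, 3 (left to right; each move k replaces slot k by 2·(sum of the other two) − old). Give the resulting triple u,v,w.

start (5,-5,1) = (f(1,0),f(0,1),f(1,1))
replace slot 2: 2·(5+1) − (-5) = 17 → (5,17,1)
replace slot 1: 2·(17+1) − 5 = 31 → (31,17,1)
replace slot 2: 2·(31+1) − 17 = 47 → (31,47,1)
replace slot 3: 2·(31+47) − 1 = 155 → (31,47,155)

31,47,155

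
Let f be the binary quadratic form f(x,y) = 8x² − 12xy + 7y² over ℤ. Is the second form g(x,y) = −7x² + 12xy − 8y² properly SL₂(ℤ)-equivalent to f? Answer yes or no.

D₁ = -80, D₂ = -80
f: translate: b→4 (≡-12 mod 16), so (8,-12,7)→(8,4,3)
f: flip: (8,4,3)→(3,-4,8)
f: translate: b→2 (≡-4 mod 6), so (3,-4,8)→(3,2,7)
f: reduced (well bottom): (3,2,7) with a≤c, −a<b≤a
g is negative-definite; reduce −g:
−g: translate: b→2 (≡-12 mod 14), so (7,-12,8)→(7,2,3)
−g: flip: (7,2,3)→(3,-2,7)
−g: reduced (well bottom): (3,-2,7) with a≤c, −a<b≤a
flip sign back: reduced form of g is (-3,2,-7)
reduced forms (3, 2, 7) vs (-3, 2, -7) ⇒ inequivalent

no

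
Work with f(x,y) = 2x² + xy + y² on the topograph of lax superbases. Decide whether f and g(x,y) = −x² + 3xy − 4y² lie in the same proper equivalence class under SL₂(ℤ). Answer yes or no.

D₁ = -7, D₂ = -7
f: flip: (2,1,1)→(1,-1,2)
f: translate: b→1 (≡-1 mod 2), so (1,-1,2)→(1,1,2)
f: reduced (well bottom): (1,1,2) with a≤c, −a<b≤a
g is negative-definite; reduce −g:
−g: translate: b→1 (≡-3 mod 2), so (1,-3,4)→(1,1,2)
−g: reduced (well bottom): (1,1,2) with a≤c, −a<b≤a
flip sign back: reduced form of g is (-1,-1,-2)
reduced forms (1, 1, 2) vs (-1, -1, -2) ⇒ inequivalent

no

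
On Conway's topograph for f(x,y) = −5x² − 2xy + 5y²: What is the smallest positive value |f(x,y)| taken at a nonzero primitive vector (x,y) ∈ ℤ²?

descent: ρ → (5,2,-5)  [lands on river]
river: ρ → (-5,8,2)
river: ρ → (2,8,-5)
river: ρ → (-5,2,5)
river: ρ → (5,8,-2)
river: ρ → (-2,8,5)
closes: descent 1, river 6
min |a| on river = 2

2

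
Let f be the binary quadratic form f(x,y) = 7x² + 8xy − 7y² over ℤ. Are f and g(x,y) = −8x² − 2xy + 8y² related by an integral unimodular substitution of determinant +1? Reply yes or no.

D₁ = 260, D₂ = 260
river cycle of f (length 10): (-7, 6, 8), (8, 10, -5), (-5, 10, 8), (8, 6, -7), (-7, 8, 7), (7, 6, -8), (-8, 10, 5), (5, 10, -8), (-8, 6, 7), (7, 8, -7)
river cycle of g (length 6): (8, 2, -8), (-8, 14, 2), (2, 14, -8), (-8, 2, 8), (8, 14, -2), (-2, 14, 8)
cycles differ ⇒ inequivalent

no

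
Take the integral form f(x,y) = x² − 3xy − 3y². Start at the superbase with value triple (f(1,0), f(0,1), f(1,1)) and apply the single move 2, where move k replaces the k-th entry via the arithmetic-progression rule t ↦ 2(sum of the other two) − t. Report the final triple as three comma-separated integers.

start (1,-3,-5) = (f(1,0),f(0,1),f(1,1))
replace slot 2: 2·(1+(-5)) − (-3) = -5 → (1,-5,-5)

1,-5,-5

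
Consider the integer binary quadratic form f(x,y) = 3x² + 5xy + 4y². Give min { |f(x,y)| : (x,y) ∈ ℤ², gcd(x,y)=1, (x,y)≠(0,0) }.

translate: b→-1 (≡5 mod 6), so (3,5,4)→(3,-1,2)
flip: (3,-1,2)→(2,1,3)
reduced (well bottom): (2,1,3) with a≤c, −a<b≤a
well minimum = a = 2

2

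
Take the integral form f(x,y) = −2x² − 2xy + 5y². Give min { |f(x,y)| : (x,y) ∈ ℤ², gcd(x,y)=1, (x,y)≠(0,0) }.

descent: ρ → (5,2,-2)
descent: ρ → (-2,6,1)  [lands on river]
river: ρ → (1,6,-2)
closes: descent 2, river 2
min |a| on river = 1

1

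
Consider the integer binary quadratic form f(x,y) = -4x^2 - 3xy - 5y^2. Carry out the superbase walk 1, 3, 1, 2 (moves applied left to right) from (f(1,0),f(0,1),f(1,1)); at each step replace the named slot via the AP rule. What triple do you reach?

start (-4,-5,-12) = (f(1,0),f(0,1),f(1,1))
replace slot 1: 2·((-5)+(-12)) − (-4) = -30 → (-30,-5,-12)
replace slot 3: 2·((-30)+(-5)) − (-12) = -58 → (-30,-5,-58)
replace slot 1: 2·((-5)+(-58)) − (-30) = -96 → (-96,-5,-58)
replace slot 2: 2·((-96)+(-58)) − (-5) = -303 → (-96,-303,-58)

-96,-303,-58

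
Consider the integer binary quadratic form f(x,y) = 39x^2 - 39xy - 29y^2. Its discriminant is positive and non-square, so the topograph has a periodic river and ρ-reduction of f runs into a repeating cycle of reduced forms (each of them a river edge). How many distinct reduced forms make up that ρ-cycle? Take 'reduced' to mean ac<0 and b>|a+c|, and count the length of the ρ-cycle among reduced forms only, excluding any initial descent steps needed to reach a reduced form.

D = 6045, ⌊√D⌋ = 77
descent: ρ → (-29,39,39)  [lands on river]
river: ρ → (39,39,-29)
river: ρ → (-29,77,1)
river: ρ → (1,77,-29)
ρ-cycle length = 4 (tail of 1 descent step not counted)

4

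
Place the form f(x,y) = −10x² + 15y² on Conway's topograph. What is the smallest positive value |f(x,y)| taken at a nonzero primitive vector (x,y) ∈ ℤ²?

descent: ρ → (15,0,-10)
descent: ρ → (-10,20,5)  [lands on river]
river: ρ → (5,20,-10)
closes: descent 2, river 2
min |a| on river = 5

5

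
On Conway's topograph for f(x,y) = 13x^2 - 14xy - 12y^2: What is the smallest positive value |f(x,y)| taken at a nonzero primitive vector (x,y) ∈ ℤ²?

descent: ρ → (-12,14,13)  [lands on river]
river: ρ → (13,12,-13)
river: ρ → (-13,14,12)
river: ρ → (12,10,-15)
river: ρ → (-15,20,7)
river: ρ → (7,22,-12)
river: ρ → (-12,26,3)
river: ρ → (3,28,-3)
river: ρ → (-3,26,12)
river: ρ → (12,22,-7)
river: ρ → (-7,20,15)
river: ρ → (15,10,-12)
closes: descent 1, river 12
min |a| on river = 3

3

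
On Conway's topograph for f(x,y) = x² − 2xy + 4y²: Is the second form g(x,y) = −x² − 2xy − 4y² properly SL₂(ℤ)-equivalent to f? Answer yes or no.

D₁ = -12, D₂ = -12
f: translate: b→0 (≡-2 mod 2), so (1,-2,4)→(1,0,3)
f: reduced (well bottom): (1,0,3) with a≤c, −a<b≤a
g is negative-definite; reduce −g:
−g: translate: b→0 (≡2 mod 2), so (1,2,4)→(1,0,3)
−g: reduced (well bottom): (1,0,3) with a≤c, −a<b≤a
flip sign back: reduced form of g is (-1,0,-3)
reduced forms (1, 0, 3) vs (-1, 0, -3) ⇒ inequivalent

no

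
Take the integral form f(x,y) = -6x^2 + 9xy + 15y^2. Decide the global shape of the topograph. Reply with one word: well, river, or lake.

D = b²−4ac = 9² − 4·(-6)·15 = 441
D = 21² is a perfect square ⇒ form factors over ℤ ⇒ lakes

lake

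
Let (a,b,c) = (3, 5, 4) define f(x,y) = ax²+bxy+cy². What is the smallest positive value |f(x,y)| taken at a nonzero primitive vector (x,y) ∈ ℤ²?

translate: b→-1 (≡5 mod 6), so (3,5,4)→(3,-1,2)
flip: (3,-1,2)→(2,1,3)
reduced (well bottom): (2,1,3) with a≤c, −a<b≤a
well minimum = a = 2

2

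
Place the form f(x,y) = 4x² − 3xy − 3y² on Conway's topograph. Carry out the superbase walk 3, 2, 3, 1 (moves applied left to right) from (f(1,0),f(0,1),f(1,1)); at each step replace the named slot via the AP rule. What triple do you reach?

start (4,-3,-2) = (f(1,0),f(0,1),f(1,1))
replace slot 3: 2·(4+(-3)) − (-2) = 4 → (4,-3,4)
replace slot 2: 2·(4+4) − (-3) = 19 → (4,19,4)
replace slot 3: 2·(4+19) − 4 = 42 → (4,19,42)
replace slot 1: 2·(19+42) − 4 = 118 → (118,19,42)

118,19,42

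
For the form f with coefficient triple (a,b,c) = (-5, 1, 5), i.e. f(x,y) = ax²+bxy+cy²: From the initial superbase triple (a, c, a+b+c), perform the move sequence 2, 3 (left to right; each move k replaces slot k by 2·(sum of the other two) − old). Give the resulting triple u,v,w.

start (-5,5,1) = (f(1,0),f(0,1),f(1,1))
replace slot 2: 2·((-5)+1) − 5 = -13 → (-5,-13,1)
replace slot 3: 2·((-5)+(-13)) − 1 = -37 → (-5,-13,-37)

-5,-13,-37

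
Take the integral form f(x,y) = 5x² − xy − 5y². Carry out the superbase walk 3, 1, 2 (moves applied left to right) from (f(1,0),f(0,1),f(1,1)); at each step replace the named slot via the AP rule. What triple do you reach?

start (5,-5,-1) = (f(1,0),f(0,1),f(1,1))
replace slot 3: 2·(5+(-5)) − (-1) = 1 → (5,-5,1)
replace slot 1: 2·((-5)+1) − 5 = -13 → (-13,-5,1)
replace slot 2: 2·((-13)+1) − (-5) = -19 → (-13,-19,1)

-13,-19,1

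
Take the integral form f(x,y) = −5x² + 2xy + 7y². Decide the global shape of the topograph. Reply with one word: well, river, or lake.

D = b²−4ac = 2² − 4·(-5)·7 = 144
D = 12² is a perfect square ⇒ form factors over ℤ ⇒ lakes

lake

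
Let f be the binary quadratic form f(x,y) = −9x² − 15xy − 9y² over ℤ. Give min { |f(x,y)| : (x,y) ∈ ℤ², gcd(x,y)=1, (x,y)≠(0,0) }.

translate: b→-3 (≡15 mod 18), so (9,15,9)→(9,-3,3)
flip: (9,-3,3)→(3,3,9)
reduced (well bottom): (3,3,9) with a≤c, −a<b≤a
well minimum |f| = |-3| = 3 (negative-definite)

3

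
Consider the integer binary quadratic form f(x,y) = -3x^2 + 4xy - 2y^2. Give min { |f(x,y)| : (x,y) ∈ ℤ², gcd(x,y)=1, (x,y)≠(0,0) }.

translate: b→2 (≡-4 mod 6), so (3,-4,2)→(3,2,1)
flip: (3,2,1)→(1,-2,3)
translate: b→0 (≡-2 mod 2), so (1,-2,3)→(1,0,2)
reduced (well bottom): (1,0,2) with a≤c, −a<b≤a
well minimum |f| = |-1| = 1 (negative-definite)

1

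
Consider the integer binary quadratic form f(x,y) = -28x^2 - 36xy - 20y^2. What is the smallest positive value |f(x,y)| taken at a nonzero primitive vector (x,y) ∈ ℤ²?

translate: b→-20 (≡36 mod 56), so (28,36,20)→(28,-20,12)
flip: (28,-20,12)→(12,20,28)
translate: b→-4 (≡20 mod 24), so (12,20,28)→(12,-4,20)
reduced (well bottom): (12,-4,20) with a≤c, −a<b≤a
well minimum |f| = |-12| = 12 (negative-definite)

12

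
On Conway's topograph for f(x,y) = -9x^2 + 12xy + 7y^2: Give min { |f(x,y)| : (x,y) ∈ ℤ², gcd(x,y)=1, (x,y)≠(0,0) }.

river: ρ → (7,16,-5)
river: ρ → (-5,14,10)
river: ρ → (10,6,-9)
river: ρ → (-9,12,7)
closes: descent 0, river 4
min |a| on river = 5

5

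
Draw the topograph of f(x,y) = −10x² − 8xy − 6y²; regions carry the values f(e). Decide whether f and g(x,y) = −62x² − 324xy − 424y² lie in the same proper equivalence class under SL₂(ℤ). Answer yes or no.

D₁ = -176, D₂ = -176
f is negative-definite; reduce −f:
−f: flip: (10,8,6)→(6,-8,10)
−f: translate: b→4 (≡-8 mod 12), so (6,-8,10)→(6,4,8)
−f: reduced (well bottom): (6,4,8) with a≤c, −a<b≤a
flip sign back: reduced form of f is (-6,-4,-8)
g is negative-definite; reduce −g:
−g: translate: b→-48 (≡324 mod 124), so (62,324,424)→(62,-48,10)
−g: flip: (62,-48,10)→(10,48,62)
−g: translate: b→8 (≡48 mod 20), so (10,48,62)→(10,8,6)
−g: flip: (10,8,6)→(6,-8,10)
−g: translate: b→4 (≡-8 mod 12), so (6,-8,10)→(6,4,8)
−g: reduced (well bottom): (6,4,8) with a≤c, −a<b≤a
flip sign back: reduced form of g is (-6,-4,-8)
reduced forms (-6, -4, -8) vs (-6, -4, -8) ⇒ equivalent

yes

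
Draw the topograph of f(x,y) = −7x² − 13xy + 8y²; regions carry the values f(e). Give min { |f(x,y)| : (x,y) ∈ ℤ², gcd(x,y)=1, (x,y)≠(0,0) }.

descent: ρ → (8,13,-7)  [lands on river]
river: ρ → (-7,15,6)
river: ρ → (6,9,-13)
river: ρ → (-13,17,2)
river: ρ → (2,19,-4)
river: ρ → (-4,13,14)
river: ρ → (14,15,-3)
river: ρ → (-3,15,14)
river: ρ → (14,13,-4)
river: ρ → (-4,19,2)
river: ρ → (2,17,-13)
river: ρ → (-13,9,6)
river: ρ → (6,15,-7)
river: ρ → (-7,13,8)
river: ρ → (8,19,-1)
river: ρ → (-1,19,8)
closes: descent 1, river 16
min |a| on river = 1

1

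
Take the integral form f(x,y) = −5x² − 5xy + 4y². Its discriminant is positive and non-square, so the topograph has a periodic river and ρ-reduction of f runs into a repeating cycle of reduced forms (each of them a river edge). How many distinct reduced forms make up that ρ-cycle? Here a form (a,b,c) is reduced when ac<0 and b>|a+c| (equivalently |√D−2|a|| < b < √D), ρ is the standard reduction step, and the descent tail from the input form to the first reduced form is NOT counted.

D = 105, ⌊√D⌋ = 10
descent: ρ → (4,5,-5)  [lands on river]
river: ρ → (-5,5,4)
river: ρ → (4,3,-6)
river: ρ → (-6,9,1)
river: ρ → (1,9,-6)
river: ρ → (-6,3,4)
ρ-cycle length = 6 (tail of 1 descent step not counted)

6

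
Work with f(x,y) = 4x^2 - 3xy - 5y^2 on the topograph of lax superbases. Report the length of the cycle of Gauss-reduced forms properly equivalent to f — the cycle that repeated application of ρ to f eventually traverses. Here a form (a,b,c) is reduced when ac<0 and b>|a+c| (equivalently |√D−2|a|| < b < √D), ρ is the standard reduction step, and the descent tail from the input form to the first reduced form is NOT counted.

D = 89, ⌊√D⌋ = 9
descent: ρ → (-5,3,4)  [lands on river]
river: ρ → (4,5,-4)
river: ρ → (-4,3,5)
river: ρ → (5,7,-2)
river: ρ → (-2,9,1)
river: ρ → (1,9,-2)
river: ρ → (-2,7,5)
river: ρ → (5,3,-4)
river: ρ → (-4,5,4)
river: ρ → (4,3,-5)
river: ρ → (-5,7,2)
river: ρ → (2,9,-1)
river: ρ → (-1,9,2)
river: ρ → (2,7,-5)
ρ-cycle length = 14 (tail of 1 descent step not counted)

14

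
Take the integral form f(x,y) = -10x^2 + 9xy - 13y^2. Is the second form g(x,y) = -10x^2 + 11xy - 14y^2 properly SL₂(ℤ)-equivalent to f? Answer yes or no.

D₁ = -439, D₂ = -439
f is negative-definite; reduce −f:
−f: reduced (well bottom): (10,-9,13) with a≤c, −a<b≤a
flip sign back: reduced form of f is (-10,9,-13)
g is negative-definite; reduce −g:
−g: translate: b→9 (≡-11 mod 20), so (10,-11,14)→(10,9,13)
−g: reduced (well bottom): (10,9,13) with a≤c, −a<b≤a
flip sign back: reduced form of g is (-10,-9,-13)
reduced forms (-10, 9, -13) vs (-10, -9, -13) ⇒ inequivalent

no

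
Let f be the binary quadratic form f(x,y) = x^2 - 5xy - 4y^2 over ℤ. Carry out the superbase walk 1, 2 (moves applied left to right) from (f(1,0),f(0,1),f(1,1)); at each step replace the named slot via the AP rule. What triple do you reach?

start (1,-4,-8) = (f(1,0),f(0,1),f(1,1))
replace slot 1: 2·((-4)+(-8)) − 1 = -25 → (-25,-4,-8)
replace slot 2: 2·((-25)+(-8)) − (-4) = -62 → (-25,-62,-8)

-25,-62,-8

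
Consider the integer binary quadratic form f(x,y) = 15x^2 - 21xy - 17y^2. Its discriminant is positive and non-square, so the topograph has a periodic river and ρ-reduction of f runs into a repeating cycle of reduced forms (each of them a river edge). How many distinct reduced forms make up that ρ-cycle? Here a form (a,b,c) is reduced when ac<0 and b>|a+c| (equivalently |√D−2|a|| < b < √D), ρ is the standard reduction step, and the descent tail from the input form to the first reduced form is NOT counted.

D = 1461, ⌊√D⌋ = 38
descent: ρ → (-17,21,15)  [lands on river]
river: ρ → (15,9,-23)
river: ρ → (-23,37,1)
river: ρ → (1,37,-23)
river: ρ → (-23,9,15)
river: ρ → (15,21,-17)
river: ρ → (-17,13,19)
river: ρ → (19,25,-11)
river: ρ → (-11,19,25)
river: ρ → (25,31,-5)
river: ρ → (-5,29,31)
river: ρ → (31,33,-3)
river: ρ → (-3,33,31)
river: ρ → (31,29,-5)
river: ρ → (-5,31,25)
river: ρ → (25,19,-11)
river: ρ → (-11,25,19)
river: ρ → (19,13,-17)
ρ-cycle length = 18 (tail of 1 descent step not counted)

18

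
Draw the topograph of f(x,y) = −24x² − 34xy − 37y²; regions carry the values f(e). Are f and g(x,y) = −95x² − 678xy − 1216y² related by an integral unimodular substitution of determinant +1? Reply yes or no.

D₁ = -2396, D₂ = -2396
f is negative-definite; reduce −f:
−f: translate: b→-14 (≡34 mod 48), so (24,34,37)→(24,-14,27)
−f: reduced (well bottom): (24,-14,27) with a≤c, −a<b≤a
flip sign back: reduced form of f is (-24,14,-27)
g is negative-definite; reduce −g:
−g: translate: b→-82 (≡678 mod 190), so (95,678,1216)→(95,-82,24)
−g: flip: (95,-82,24)→(24,82,95)
−g: translate: b→-14 (≡82 mod 48), so (24,82,95)→(24,-14,27)
−g: reduced (well bottom): (24,-14,27) with a≤c, −a<b≤a
flip sign back: reduced form of g is (-24,14,-27)
reduced forms (-24, 14, -27) vs (-24, 14, -27) ⇒ equivalent

yes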